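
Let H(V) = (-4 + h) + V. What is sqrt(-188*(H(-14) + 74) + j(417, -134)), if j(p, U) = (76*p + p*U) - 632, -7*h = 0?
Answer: I*sqrt(35346) ≈ 188.01*I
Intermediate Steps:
h = 0 (h = -1/7*0 = 0)
j(p, U) = -632 + 76*p + U*p (j(p, U) = (76*p + U*p) - 632 = -632 + 76*p + U*p)
H(V) = -4 + V (H(V) = (-4 + 0) + V = -4 + V)
sqrt(-188*(H(-14) + 74) + j(417, -134)) = sqrt(-188*((-4 - 14) + 74) + (-632 + 76*417 - 134*417)) = sqrt(-188*(-18 + 74) + (-632 + 31692 - 55878)) = sqrt(-188*56 - 24818) = sqrt(-10528 - 24818) = sqrt(-35346) = I*sqrt(35346)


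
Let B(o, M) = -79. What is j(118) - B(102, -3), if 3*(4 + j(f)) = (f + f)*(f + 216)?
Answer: 79049/3 ≈ 26350.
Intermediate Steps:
j(f) = -4 + 2*f*(216 + f)/3 (j(f) = -4 + ((f + f)*(f + 216))/3 = -4 + ((2*f)*(216 + f))/3 = -4 + (2*f*(216 + f))/3 = -4 + 2*f*(216 + f)/3)
j(118) - B(102, -3) = (-4 + 144*118 + (⅔)*118²) - 1*(-79) = (-4 + 16992 + (⅔)*13924) + 79 = (-4 + 16992 + 27848/3) + 79 = 78812/3 + 79 = 79049/3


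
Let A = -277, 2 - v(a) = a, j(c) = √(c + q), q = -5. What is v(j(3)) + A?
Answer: -275 - I*√2 ≈ -275.0 - 1.4142*I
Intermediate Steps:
j(c) = √(-5 + c) (j(c) = √(c - 5) = √(-5 + c))
v(a) = 2 - a
v(j(3)) + A = (2 - √(-5 + 3)) - 277 = (2 - √(-2)) - 277 = (2 - I*√2) - 277 = -275 - I*√2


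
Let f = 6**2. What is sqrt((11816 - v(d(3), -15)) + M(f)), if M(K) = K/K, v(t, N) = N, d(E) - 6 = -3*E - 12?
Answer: 2*sqrt(2958) ≈ 108.78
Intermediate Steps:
d(E) = -6 - 3*E (d(E) = 6 + (-3*E - 12) = 6 + (-12 - 3*E) = -6 - 3*E)
f = 36
M(K) = 1
sqrt((11816 - v(d(3), -15)) + M(f)) = sqrt((11816 - 1*(-15)) + 1) = sqrt((11816 + 15) + 1) = sqrt(11831 + 1) = sqrt(11832) = 2*sqrt(2958)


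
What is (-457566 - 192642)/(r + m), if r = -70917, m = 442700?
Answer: -650208/371783 ≈ -1.7489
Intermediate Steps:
(-457566 - 192642)/(r + m) = (-457566 - 192642)/(-70917 + 442700) = -650208/371783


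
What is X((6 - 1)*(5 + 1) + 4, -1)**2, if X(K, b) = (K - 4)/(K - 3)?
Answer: 900/961 ≈ 0.93652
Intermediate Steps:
X(K, b) = (-4 + K)/(-3 + K)
X((6 - 1)*(5 + 1) + 4, -1)**2 = ((-4 + ((6 - 1)*(5 + 1) + 4))/(-3 + ((6 - 1)*(5 + 1) + 4)))**2 = ((-4 + (5*6 + 4))/(-3 + (5*6 + 4)))**2 = ((-4 + (30 + 4))/(-3 + (30 + 4)))**2 = ((-4 + 34)/(-3 + 34))**2 = (30/31)**2 = 900/961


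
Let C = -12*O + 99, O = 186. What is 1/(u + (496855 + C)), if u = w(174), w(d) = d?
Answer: 1/494896 ≈ 2.0206e-6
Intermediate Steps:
u = 174
C = -2133 (C = -12*186 + 99 = -2232 + 99 = -2133)
1/(u + (496855 + C)) = 1/(174 + (496855 - 2133)) = 1/(174 + 494722) = 1/494896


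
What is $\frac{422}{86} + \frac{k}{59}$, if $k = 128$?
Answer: $\frac{17953}{2537} \approx 7.0765$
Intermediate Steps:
$\frac{422}{86} + \frac{k}{59} = \frac{422}{86} + \frac{128}{59} = 422 \cdot \frac{1}{86} + 128 \cdot \frac{1}{59} = \frac{211}{43} + \frac{128}{59} = \frac{17953}{2537}$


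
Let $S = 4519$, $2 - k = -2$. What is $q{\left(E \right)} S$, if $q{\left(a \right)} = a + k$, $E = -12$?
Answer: $-36152$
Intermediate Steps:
$k = 4$ ($k = 2 - -2 = 2 + 2 = 4$)
$q{\left(a \right)} = 4 + a$ ($q{\left(a \right)} = a + 4 = 4 + a$)
$q{\left(E \right)} S = \left(4 - 12\right) 4519 = \left(-8\right) 4519 = -36152$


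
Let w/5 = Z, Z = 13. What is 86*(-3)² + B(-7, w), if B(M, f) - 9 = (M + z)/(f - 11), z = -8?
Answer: 14089/18 ≈ 782.72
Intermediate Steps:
w = 65 (w = 5*13 = 65)
B(M, f) = 9 + (-8 + M)/(-11 + f) (B(M, f) = 9 + (M - 8)/(f - 11) = 9 + (-8 + M)/(-11 + f))
86*(-3)² + B(-7, w) = 86*(-3)² + (-107 - 7 + 9*65)/(-11 + 65) = 86*9 + (-107 - 7 + 585)/54 = 774 + (1/54)*471 = 774 + 157/18 = 14089/18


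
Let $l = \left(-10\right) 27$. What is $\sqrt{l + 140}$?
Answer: $i \sqrt{130} \approx 11.402 i$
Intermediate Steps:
$l = -270$
$\sqrt{l + 140} = \sqrt{-270 + 140} = \sqrt{-130} = i \sqrt{130}$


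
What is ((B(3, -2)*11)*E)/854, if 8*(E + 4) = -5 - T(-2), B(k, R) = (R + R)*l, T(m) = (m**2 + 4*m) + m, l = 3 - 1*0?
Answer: 1023/1708 ≈ 0.59895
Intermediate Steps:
l = 3 (l = 3 + 0 = 3)
T(m) = m**2 + 5*m
B(k, R) = 6*R (B(k, R) = (R + R)*3 = (2*R)*3 = 6*R)
E = -31/8 (E = -4 + (-5 - (-2)*(5 - 2))/8 = -4 + (-5 - (-2)*3)/8 = -4 + (-5 - 1*(-6))/8 = -4 + (-5 + 6)/8 = -4 + (1/8)*1 = -4 + 1/8 = -31/8 ≈ -3.8750)
((B(3, -2)*11)*E)/854 = (((6*(-2))*11)*(-31/8))/854 = (-12*11*(-31/8))*(1/854) = -132*(-31/8)*(1/854) = (1023/2)*(1/854) = 1023/1708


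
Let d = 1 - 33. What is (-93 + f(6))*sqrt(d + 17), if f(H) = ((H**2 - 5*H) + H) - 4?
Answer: -85*I*sqrt(15) ≈ -329.2*I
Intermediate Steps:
d = -32
f(H) = -4 + H**2 - 4*H (f(H) = (H**2 - 4*H) - 4 = -4 + H**2 - 4*H)
(-93 + f(6))*sqrt(d + 17) = (-93 + (-4 + 6**2 - 4*6))*sqrt(-32 + 17) = (-93 + (-4 + 36 - 24))*sqrt(-15) = (-93 + 8)*(I*sqrt(15)) = -85*I*sqrt(15)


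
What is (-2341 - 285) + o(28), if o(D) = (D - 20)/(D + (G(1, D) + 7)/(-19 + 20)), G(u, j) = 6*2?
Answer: -123414/47 ≈ -2625.8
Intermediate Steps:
G(u, j) = 12
o(D) = (-20 + D)/(19 + D) (o(D) = (D - 20)/(D + (12 + 7)/(-19 + 20)) = (-20 + D)/(D + 19/1) = (-20 + D)/(D + 19*1) = (-20 + D)/(D + 19) = (-20 + D)/(19 + D))
(-2341 - 285) + o(28) = (-2341 - 285) + (-20 + 28)/(19 + 28) = -2626 + 8/47 = -123414/47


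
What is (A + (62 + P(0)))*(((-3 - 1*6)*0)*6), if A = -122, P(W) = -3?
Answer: 0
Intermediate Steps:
(A + (62 + P(0)))*(((-3 - 1*6)*0)*6) = (-122 + (62 - 3))*(((-3 - 1*6)*0)*6) = (-122 + 59)*(((-3 - 6)*0)*6) = -63*(-9*0)*6 = -0*6 = -63*0 = 0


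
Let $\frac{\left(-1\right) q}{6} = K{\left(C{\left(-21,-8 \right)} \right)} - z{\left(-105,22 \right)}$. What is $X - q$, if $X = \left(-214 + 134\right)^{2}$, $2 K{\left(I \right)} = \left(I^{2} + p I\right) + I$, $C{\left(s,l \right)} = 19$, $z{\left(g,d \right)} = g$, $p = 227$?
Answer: $21109$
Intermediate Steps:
$K{\left(I \right)} = \frac{I^{2}}{2} + 114 I$ ($K{\left(I \right)} = \frac{\left(I^{2} + 227 I\right) + I}{2} = \frac{I^{2} + 228 I}{2} = \frac{I^{2}}{2} + 114 I$)
$X = 6400$ ($X = \left(-80\right)^{2} = 6400$)
$q = -14709$ ($q = - 6 \left(\frac{1}{2} \cdot 19 \left(228 + 19\right) - -105\right) = - 6 \left(\frac{1}{2} \cdot 19 \cdot 247 + 105\right) = - 6 \left(\frac{4693}{2} + 105\right) = \left(-6\right) \frac{4903}{2} = -14709$)
$X - q = 6400 - -14709 = 6400 + 14709 = 21109$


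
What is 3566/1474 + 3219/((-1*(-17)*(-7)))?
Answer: -2160226/87703 ≈ -24.631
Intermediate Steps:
3566/1474 + 3219/((-1*(-17)*(-7))) = 3566*(1/1474) + 3219/((17*(-7))) = 1783/737 + 3219/(-119) = 1783/737 + 3219*(-1/119) = 1783/737 - 3219/119 = -2160226/87703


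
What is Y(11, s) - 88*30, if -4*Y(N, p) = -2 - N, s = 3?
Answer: -10547/4 ≈ -2636.8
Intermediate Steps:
Y(N, p) = ½ + N/4 (Y(N, p) = -(-2 - N)/4 = ½ + N/4)
Y(11, s) - 88*30 = (½ + (¼)*11) - 88*30 = (½ + 11/4) - 2640 = 13/4 - 2640 = -10547/4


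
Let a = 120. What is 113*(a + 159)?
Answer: 31527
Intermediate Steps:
113*(a + 159) = 113*(120 + 159) = 113*279 = 31527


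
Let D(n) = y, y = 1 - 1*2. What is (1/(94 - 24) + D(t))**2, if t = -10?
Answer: 4761/4900 ≈ 0.97163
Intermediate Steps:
y = -1 (y = 1 - 2 = -1)
D(n) = -1
(1/(94 - 24) + D(t))**2 = (1/(94 - 24) - 1)**2 = (1/70 - 1)**2 = (-69/70)**2 = 4761/4900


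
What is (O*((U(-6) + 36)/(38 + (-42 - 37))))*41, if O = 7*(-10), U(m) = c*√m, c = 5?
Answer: 2520 + 350*I*√6 ≈ 2520.0 + 857.32*I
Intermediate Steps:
U(m) = 5*√m
O = -70
(O*((U(-6) + 36)/(38 + (-42 - 37))))*41 = -70*(5*√(-6) + 36)/(38 + (-42 - 37))*41 = -70*(5*(I*√6) + 36)/(38 - 79)*41 = -70*(5*I*√6 + 36)/(-41)*41 = -70*(36 + 5*I*√6)*(-1)/41*41 = -70*(-36/41 - 5*I*√6/41)*41 = (2520/41 + 350*I*√6/41)*41 = 2520 + 350*I*√6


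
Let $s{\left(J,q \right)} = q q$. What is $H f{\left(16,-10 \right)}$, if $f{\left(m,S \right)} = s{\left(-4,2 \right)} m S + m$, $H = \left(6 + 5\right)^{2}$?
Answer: $-75504$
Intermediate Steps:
$s{\left(J,q \right)} = q^{2}$
$H = 121$ ($H = 11^{2} = 121$)
$f{\left(m,S \right)} = m + 4 S m$ ($f{\left(m,S \right)} = 2^{2} m S + m = 4 m S + m = 4 S m + m = m + 4 S m$)
$H f{\left(16,-10 \right)} = 121 \cdot 16 \left(1 + 4 \left(-10\right)\right) = 121 \cdot 16 \left(1 - 40\right) = 121 \cdot 16 \left(-39\right) = 121 \left(-624\right) = -75504$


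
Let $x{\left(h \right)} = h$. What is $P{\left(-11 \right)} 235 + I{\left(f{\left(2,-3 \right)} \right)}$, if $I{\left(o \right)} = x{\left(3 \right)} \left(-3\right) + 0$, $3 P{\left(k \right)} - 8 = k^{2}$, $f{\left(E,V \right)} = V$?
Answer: $10096$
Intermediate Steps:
$P{\left(k \right)} = \frac{8}{3} + \frac{k^{2}}{3}$
$I{\left(o \right)} = -9$ ($I{\left(o \right)} = 3 \left(-3\right) + 0 = -9 + 0 = -9$)
$P{\left(-11 \right)} 235 + I{\left(f{\left(2,-3 \right)} \right)} = \left(\frac{8}{3} + \frac{\left(-11\right)^{2}}{3}\right) 235 - 9 = \left(\frac{8}{3} + \frac{1}{3} \cdot 121\right) 235 - 9 = \left(\frac{8}{3} + \frac{121}{3}\right) 235 - 9 = 43 \cdot 235 - 9 = 10105 - 9 = 10096$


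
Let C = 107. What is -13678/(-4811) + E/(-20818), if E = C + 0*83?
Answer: 284233827/100155398 ≈ 2.8379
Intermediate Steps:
E = 107 (E = 107 + 0*83 = 107 + 0 = 107)
-13678/(-4811) + E/(-20818) = -13678/(-4811) + 107/(-20818) = -13678*(-1/4811) + 107*(-1/20818) = 13678/4811 - 107/20818 = 284233827/100155398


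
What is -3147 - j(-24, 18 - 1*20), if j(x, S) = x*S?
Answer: -3195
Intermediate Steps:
j(x, S) = S*x
-3147 - j(-24, 18 - 1*20) = -3147 - (18 - 1*20)*(-24) = -3147 - (18 - 20)*(-24) = -3147 - (-2)*(-24) = -3147 - 1*48 = -3147 - 48 = -3195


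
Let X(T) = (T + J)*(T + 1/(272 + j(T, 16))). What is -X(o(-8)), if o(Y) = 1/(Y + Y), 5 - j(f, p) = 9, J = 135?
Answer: 136017/17152 ≈ 7.9301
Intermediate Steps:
j(f, p) = -4 (j(f, p) = 5 - 1*9 = 5 - 9 = -4)
o(Y) = 1/(2*Y)
X(T) = (135 + T)*(1/268 + T) (X(T) = (T + 135)*(T + 1/(272 - 4)) = (135 + T)*(T + 1/268) = (135 + T)*(1/268 + T))
-X(o(-8)) = -(135/268 + ((½)/(-8))² + 36181*((½)/(-8))/268) = -(135/268 + ((½)*(-⅛))² + 36181*((½)*(-⅛))/268) = -(135/268 + (-1/16)² + (36181/268)*(-1/16)) = -(135/268 + 1/256 - 36181/4288) = -1*(-136017/17152) = 136017/17152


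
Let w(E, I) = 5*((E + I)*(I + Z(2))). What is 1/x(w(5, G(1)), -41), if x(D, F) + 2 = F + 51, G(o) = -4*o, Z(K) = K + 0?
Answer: 1/8 ≈ 0.12500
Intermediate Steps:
Z(K) = K
w(E, I) = 5*(2 + I)*(E + I) (w(E, I) = 5*((E + I)*(I + 2)) = 5*((E + I)*(2 + I)) = 5*((2 + I)*(E + I)) = 5*(2 + I)*(E + I))
x(D, F) = 49 + F (x(D, F) = -2 + (F + 51) = -2 + (51 + F) = 49 + F)
1/x(w(5, G(1)), -41) = 1/(49 - 41) = 1/8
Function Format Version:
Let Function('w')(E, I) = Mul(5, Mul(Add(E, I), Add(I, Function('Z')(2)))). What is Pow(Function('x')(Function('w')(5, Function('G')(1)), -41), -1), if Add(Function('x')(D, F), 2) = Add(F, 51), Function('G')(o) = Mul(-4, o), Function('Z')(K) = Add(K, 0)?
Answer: Rational(1, 8) ≈ 0.12500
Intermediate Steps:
Function('Z')(K) = K
Function('w')(E, I) = Mul(5, Add(2, I), Add(E, I)) (Function('w')(E, I) = Mul(5, Mul(Add(E, I), Add(I, 2))) = Mul(5, Mul(Add(E, I), Add(2, I))) = Mul(5, Mul(Add(2, I), Add(E, I))) = Mul(5, Add(2, I), Add(E, I)))
Function('x')(D, F) = Add(49, F) (Function('x')(D, F) = Add(-2, Add(F, 51)) = Add(-2, Add(51, F)) = Add(49, F))
Pow(Function('x')(Function('w')(5, Function('G')(1)), -41), -1) = Pow(Add(49, -41), -1) = Pow(8, -1) = Rational(1, 8)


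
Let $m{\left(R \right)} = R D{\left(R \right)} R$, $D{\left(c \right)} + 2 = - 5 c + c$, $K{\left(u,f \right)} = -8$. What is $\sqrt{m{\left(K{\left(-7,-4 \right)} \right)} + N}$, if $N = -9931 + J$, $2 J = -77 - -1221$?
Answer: $i \sqrt{7439} \approx 86.25 i$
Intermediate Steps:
$J = 572$ ($J = \frac{-77 - -1221}{2} = \frac{-77 + 1221}{2} = \frac{1}{2} \cdot 1144 = 572$)
$D{\left(c \right)} = -2 - 4 c$ ($D{\left(c \right)} = -2 + \left(- 5 c + c\right) = -2 - 4 c$)
$m{\left(R \right)} = R^{2} \left(-2 - 4 R\right)$ ($m{\left(R \right)} = R \left(-2 - 4 R\right) R = R^{2} \left(-2 - 4 R\right)$)
$N = -9359$ ($N = -9931 + 572 = -9359$)
$\sqrt{m{\left(K{\left(-7,-4 \right)} \right)} + N} = \sqrt{\left(-8\right)^{2} \left(-2 - -32\right) - 9359} = \sqrt{64 \left(-2 + 32\right) - 9359} = \sqrt{64 \cdot 30 - 9359} = \sqrt{1920 - 9359} = \sqrt{-7439} = i \sqrt{7439}$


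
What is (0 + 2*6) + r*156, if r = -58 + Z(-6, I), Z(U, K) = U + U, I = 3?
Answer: -10908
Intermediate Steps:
Z(U, K) = 2*U
r = -70 (r = -58 + 2*(-6) = -58 - 12 = -70)
(0 + 2*6) + r*156 = (0 + 2*6) - 70*156 = (0 + 12) - 10920 = 12 - 10920 = -10908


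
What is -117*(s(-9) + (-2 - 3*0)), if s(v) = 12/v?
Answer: 390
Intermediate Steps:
-117*(s(-9) + (-2 - 3*0)) = -117*(12/(-9) + (-2 - 3*0)) = -117*(12*(-⅑) + (-2 + 0)) = -117*(-4/3 - 2) = -117*(-10/3) = 390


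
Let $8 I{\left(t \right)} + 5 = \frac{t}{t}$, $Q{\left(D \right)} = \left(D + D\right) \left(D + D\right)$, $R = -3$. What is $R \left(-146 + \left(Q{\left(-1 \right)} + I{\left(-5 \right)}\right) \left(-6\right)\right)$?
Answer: $501$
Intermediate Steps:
$Q{\left(D \right)} = 4 D^{2}$ ($Q{\left(D \right)} = 2 D 2 D = 4 D^{2}$)
$I{\left(t \right)} = - \frac{1}{2}$ ($I{\left(t \right)} = - \frac{5}{8} + \frac{t \frac{1}{t}}{8} = - \frac{5}{8} + \frac{1}{8} \cdot 1 = - \frac{5}{8} + \frac{1}{8} = - \frac{1}{2}$)
$R \left(-146 + \left(Q{\left(-1 \right)} + I{\left(-5 \right)}\right) \left(-6\right)\right) = - 3 \left(-146 + \left(4 \left(-1\right)^{2} - \frac{1}{2}\right) \left(-6\right)\right) = - 3 \left(-146 + \left(4 \cdot 1 - \frac{1}{2}\right) \left(-6\right)\right) = - 3 \left(-146 + \left(4 - \frac{1}{2}\right) \left(-6\right)\right) = - 3 \left(-146 + \frac{7}{2} \left(-6\right)\right) = - 3 \left(-146 - 21\right) = \left(-3\right) \left(-167\right) = 501$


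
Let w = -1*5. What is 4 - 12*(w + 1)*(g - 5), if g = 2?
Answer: -140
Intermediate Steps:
w = -5
4 - 12*(w + 1)*(g - 5) = 4 - 12*(-5 + 1)*(2 - 5) = 4 - (-48)*(-3) = 4 - 12*12 = 4 - 144 = -140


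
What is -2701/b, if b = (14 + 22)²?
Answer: -2701/1296 ≈ -2.0841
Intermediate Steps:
b = 1296 (b = 36² = 1296)
-2701/b = -2701/1296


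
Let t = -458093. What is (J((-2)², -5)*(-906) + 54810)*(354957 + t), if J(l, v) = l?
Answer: -5279119296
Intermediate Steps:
(J((-2)², -5)*(-906) + 54810)*(354957 + t) = ((-2)²*(-906) + 54810)*(354957 - 458093) = (4*(-906) + 54810)*(-103136) = (-3624 + 54810)*(-103136) = 51186*(-103136) = -5279119296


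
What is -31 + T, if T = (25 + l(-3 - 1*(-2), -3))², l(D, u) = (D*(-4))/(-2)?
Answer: 498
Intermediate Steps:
l(D, u) = 2*D (l(D, u) = -4*D*(-½) = 2*D)
T = 529 (T = (25 + 2*(-3 - 1*(-2)))² = (25 + 2*(-3 + 2))² = (25 + 2*(-1))² = (25 - 2)² = 23² = 529)
-31 + T = -31 + 529 = 498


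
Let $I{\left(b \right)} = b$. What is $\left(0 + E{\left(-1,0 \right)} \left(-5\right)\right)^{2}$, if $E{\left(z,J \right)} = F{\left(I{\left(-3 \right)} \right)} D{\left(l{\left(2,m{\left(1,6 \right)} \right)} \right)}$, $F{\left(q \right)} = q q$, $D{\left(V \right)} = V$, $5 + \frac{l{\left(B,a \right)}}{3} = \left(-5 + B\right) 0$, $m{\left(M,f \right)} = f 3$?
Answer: $455625$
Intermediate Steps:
$m{\left(M,f \right)} = 3 f$
$l{\left(B,a \right)} = -15$ ($l{\left(B,a \right)} = -15 + 3 \left(-5 + B\right) 0 = -15 + 3 \cdot 0 = -15 + 0 = -15$)
$F{\left(q \right)} = q^{2}$
$E{\left(z,J \right)} = -135$ ($E{\left(z,J \right)} = \left(-3\right)^{2} \left(-15\right) = 9 \left(-15\right) = -135$)
$\left(0 + E{\left(-1,0 \right)} \left(-5\right)\right)^{2} = \left(0 - -675\right)^{2} = \left(0 + 675\right)^{2} = 675^{2} = 455625$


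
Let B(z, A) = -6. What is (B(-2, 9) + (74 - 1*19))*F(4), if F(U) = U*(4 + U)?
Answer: 1568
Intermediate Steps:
(B(-2, 9) + (74 - 1*19))*F(4) = (-6 + (74 - 1*19))*(4*(4 + 4)) = (-6 + (74 - 19))*(4*8) = (-6 + 55)*32 = 49*32 = 1568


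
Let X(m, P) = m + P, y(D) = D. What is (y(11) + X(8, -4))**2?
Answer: 225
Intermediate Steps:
X(m, P) = P + m
(y(11) + X(8, -4))**2 = (11 + (-4 + 8))**2 = (11 + 4)**2 = 15**2 = 225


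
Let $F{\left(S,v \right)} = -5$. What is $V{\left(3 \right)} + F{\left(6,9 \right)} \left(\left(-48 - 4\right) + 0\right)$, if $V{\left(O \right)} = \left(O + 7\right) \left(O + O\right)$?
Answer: $320$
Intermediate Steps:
$V{\left(O \right)} = 2 O \left(7 + O\right)$ ($V{\left(O \right)} = \left(7 + O\right) 2 O = 2 O \left(7 + O\right)$)
$V{\left(3 \right)} + F{\left(6,9 \right)} \left(\left(-48 - 4\right) + 0\right) = 2 \cdot 3 \left(7 + 3\right) - 5 \left(\left(-48 - 4\right) + 0\right) = 2 \cdot 3 \cdot 10 - 5 \left(-52 + 0\right) = 60 - -260 = 60 + 260 = 320$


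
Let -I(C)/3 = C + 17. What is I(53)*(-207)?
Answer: 43470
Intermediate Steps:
I(C) = -51 - 3*C (I(C) = -3*(C + 17) = -3*(17 + C) = -51 - 3*C)
I(53)*(-207) = (-51 - 3*53)*(-207) = (-51 - 159)*(-207) = -210*(-207) = 43470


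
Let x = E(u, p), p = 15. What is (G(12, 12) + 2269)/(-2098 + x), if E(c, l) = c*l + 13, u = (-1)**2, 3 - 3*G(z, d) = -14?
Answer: -3412/3105 ≈ -1.0989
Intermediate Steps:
G(z, d) = 17/3 (G(z, d) = 1 - 1/3*(-14) = 1 + 14/3 = 17/3)
u = 1
E(c, l) = 13 + c*l
x = 28 (x = 13 + 1*15 = 13 + 15 = 28)
(G(12, 12) + 2269)/(-2098 + x) = (17/3 + 2269)/(-2098 + 28) = (6824/3)/(-2070) = (6824/3)*(-1/2070) = -3412/3105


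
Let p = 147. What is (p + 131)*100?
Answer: 27800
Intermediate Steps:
(p + 131)*100 = (147 + 131)*100 = 278*100 = 27800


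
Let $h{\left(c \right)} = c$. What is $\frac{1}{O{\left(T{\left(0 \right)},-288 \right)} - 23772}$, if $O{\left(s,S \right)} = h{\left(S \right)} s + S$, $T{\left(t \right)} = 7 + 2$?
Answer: $- \frac{1}{26652} \approx -3.7521 \cdot 10^{-5}$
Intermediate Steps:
$T{\left(t \right)} = 9$
$O{\left(s,S \right)} = S + S s$ ($O{\left(s,S \right)} = S s + S = S + S s$)
$\frac{1}{O{\left(T{\left(0 \right)},-288 \right)} - 23772} = \frac{1}{- 288 \left(1 + 9\right) - 23772} = \frac{1}{\left(-288\right) 10 - 23772} = \frac{1}{-2880 - 23772} = \frac{1}{-26652} = - \frac{1}{26652}$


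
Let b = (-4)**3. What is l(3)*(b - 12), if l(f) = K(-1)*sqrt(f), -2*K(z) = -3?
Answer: -114*sqrt(3) ≈ -197.45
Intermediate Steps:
K(z) = 3/2 (K(z) = -1/2*(-3) = 3/2)
b = -64
l(f) = 3*sqrt(f)/2
l(3)*(b - 12) = (3*sqrt(3)/2)*(-64 - 12) = (3*sqrt(3)/2)*(-76) = -114*sqrt(3)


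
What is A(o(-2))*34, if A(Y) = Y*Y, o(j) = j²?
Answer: 544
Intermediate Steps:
A(Y) = Y²
A(o(-2))*34 = ((-2)²)²*34 = 4²*34 = 16*34 = 544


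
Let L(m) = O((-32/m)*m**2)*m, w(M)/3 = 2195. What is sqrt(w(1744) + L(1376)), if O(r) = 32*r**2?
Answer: sqrt(85369991207353) ≈ 9.2396e+6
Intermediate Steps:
w(M) = 6585 (w(M) = 3*2195 = 6585)
L(m) = 32768*m**3 (L(m) = (32*((-32/m)*m**2)**2)*m = (32*(-32*m)**2)*m = (32*(1024*m**2))*m = (32768*m**2)*m = 32768*m**3)
sqrt(w(1744) + L(1376)) = sqrt(6585 + 32768*1376**3) = sqrt(6585 + 32768*2605285376) = sqrt(6585 + 85369991200768) = sqrt(85369991207353)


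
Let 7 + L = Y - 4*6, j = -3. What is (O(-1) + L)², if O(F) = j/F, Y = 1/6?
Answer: 27889/36 ≈ 774.69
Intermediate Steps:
Y = ⅙ ≈ 0.16667
O(F) = -3/F
L = -185/6 (L = -7 + (⅙ - 4*6) = -7 + (⅙ - 24) = -7 - 143/6 = -185/6 ≈ -30.833)
(O(-1) + L)² = (-3/(-1) - 185/6)² = (-3*(-1) - 185/6)² = (3 - 185/6)² = (-167/6)² = 27889/36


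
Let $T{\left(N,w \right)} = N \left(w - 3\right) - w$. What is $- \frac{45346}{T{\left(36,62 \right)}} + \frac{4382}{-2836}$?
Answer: $- \frac{34409235}{1461958} \approx -23.536$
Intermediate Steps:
$T{\left(N,w \right)} = - w + N \left(-3 + w\right)$ ($T{\left(N,w \right)} = N \left(-3 + w\right) - w = - w + N \left(-3 + w\right)$)
$- \frac{45346}{T{\left(36,62 \right)}} + \frac{4382}{-2836} = - \frac{45346}{\left(-1\right) 62 - 108 + 36 \cdot 62} + \frac{4382}{-2836} = - \frac{45346}{-62 - 108 + 2232} + 4382 \left(- \frac{1}{2836}\right) = - \frac{45346}{2062} - \frac{2191}{1418} = \left(-45346\right) \frac{1}{2062} - \frac{2191}{1418} = - \frac{22673}{1031} - \frac{2191}{1418} = - \frac{34409235}{1461958}$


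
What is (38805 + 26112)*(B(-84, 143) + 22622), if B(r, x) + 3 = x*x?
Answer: 2795845356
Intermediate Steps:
B(r, x) = -3 + x² (B(r, x) = -3 + x*x = -3 + x²)
(38805 + 26112)*(B(-84, 143) + 22622) = (38805 + 26112)*((-3 + 143²) + 22622) = 64917*((-3 + 20449) + 22622) = 64917*(20446 + 22622) = 64917*43068 = 2795845356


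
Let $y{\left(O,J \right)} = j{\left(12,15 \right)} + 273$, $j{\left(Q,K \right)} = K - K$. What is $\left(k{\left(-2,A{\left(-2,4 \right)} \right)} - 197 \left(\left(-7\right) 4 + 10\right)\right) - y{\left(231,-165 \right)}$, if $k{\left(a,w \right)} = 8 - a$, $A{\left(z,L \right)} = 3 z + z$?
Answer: $3283$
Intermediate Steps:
$j{\left(Q,K \right)} = 0$
$A{\left(z,L \right)} = 4 z$
$y{\left(O,J \right)} = 273$ ($y{\left(O,J \right)} = 0 + 273 = 273$)
$\left(k{\left(-2,A{\left(-2,4 \right)} \right)} - 197 \left(\left(-7\right) 4 + 10\right)\right) - y{\left(231,-165 \right)} = \left(\left(8 - -2\right) - 197 \left(\left(-7\right) 4 + 10\right)\right) - 273 = \left(\left(8 + 2\right) - 197 \left(-28 + 10\right)\right) - 273 = \left(10 - -3546\right) - 273 = \left(10 + 3546\right) - 273 = 3556 - 273 = 3283$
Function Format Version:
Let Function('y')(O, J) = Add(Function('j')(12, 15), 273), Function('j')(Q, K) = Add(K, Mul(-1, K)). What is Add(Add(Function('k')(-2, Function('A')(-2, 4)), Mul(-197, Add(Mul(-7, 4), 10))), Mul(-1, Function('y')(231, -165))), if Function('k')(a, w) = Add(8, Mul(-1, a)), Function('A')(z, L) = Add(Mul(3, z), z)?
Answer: 3283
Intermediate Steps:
Function('j')(Q, K) = 0
Function('A')(z, L) = Mul(4, z)
Function('y')(O, J) = 273 (Function('y')(O, J) = Add(0, 273) = 273)
Add(Add(Function('k')(-2, Function('A')(-2, 4)), Mul(-197, Add(Mul(-7, 4), 10))), Mul(-1, Function('y')(231, -165))) = Add(Add(Add(8, Mul(-1, -2)), Mul(-197, Add(Mul(-7, 4), 10))), Mul(-1, 273)) = Add(Add(Add(8, 2), Mul(-197, Add(-28, 10))), -273) = Add(Add(10, Mul(-197, -18)), -273) = Add(Add(10, 3546), -273) = Add(3556, -273) = 3283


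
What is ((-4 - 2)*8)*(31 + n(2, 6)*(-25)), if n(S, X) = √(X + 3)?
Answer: 2112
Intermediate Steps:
n(S, X) = √(3 + X)
((-4 - 2)*8)*(31 + n(2, 6)*(-25)) = ((-4 - 2)*8)*(31 + √(3 + 6)*(-25)) = (-6*8)*(31 + √9*(-25)) = -48*(31 + 3*(-25)) = -48*(31 - 75) = -48*(-44) = 2112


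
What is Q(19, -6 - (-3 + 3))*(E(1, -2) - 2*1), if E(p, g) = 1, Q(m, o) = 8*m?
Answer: -152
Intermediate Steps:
Q(19, -6 - (-3 + 3))*(E(1, -2) - 2*1) = (8*19)*(1 - 2*1) = 152*(1 - 2) = 152*(-1) = -152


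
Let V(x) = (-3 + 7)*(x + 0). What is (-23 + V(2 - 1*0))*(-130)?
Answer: 1950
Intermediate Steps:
V(x) = 4*x
(-23 + V(2 - 1*0))*(-130) = (-23 + 4*(2 - 1*0))*(-130) = (-23 + 4*(2 + 0))*(-130) = (-23 + 4*2)*(-130) = (-23 + 8)*(-130) = -15*(-130) = 1950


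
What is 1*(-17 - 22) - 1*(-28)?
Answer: -11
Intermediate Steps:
1*(-17 - 22) - 1*(-28) = 1*(-39) + 28 = -39 + 28 = -11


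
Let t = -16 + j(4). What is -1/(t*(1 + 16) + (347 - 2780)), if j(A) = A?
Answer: 1/2637 ≈ 0.00037922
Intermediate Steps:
t = -12 (t = -16 + 4 = -12)
-1/(t*(1 + 16) + (347 - 2780)) = -1/(-12*(1 + 16) + (347 - 2780)) = -1/(-12*17 - 2433) = -1/(-204 - 2433) = -1/(-2637) = -1*(-1/2637) = 1/2637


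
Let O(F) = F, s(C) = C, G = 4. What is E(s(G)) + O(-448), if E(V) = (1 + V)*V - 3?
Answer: -431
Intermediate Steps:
E(V) = -3 + V*(1 + V) (E(V) = V*(1 + V) - 3 = -3 + V*(1 + V))
E(s(G)) + O(-448) = (-3 + 4 + 4²) - 448 = (-3 + 4 + 16) - 448 = 17 - 448 = -431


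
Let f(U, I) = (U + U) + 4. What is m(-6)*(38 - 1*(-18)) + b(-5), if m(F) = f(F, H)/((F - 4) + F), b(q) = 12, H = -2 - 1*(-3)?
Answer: 40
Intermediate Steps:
H = 1 (H = -2 + 3 = 1)
f(U, I) = 4 + 2*U (f(U, I) = 2*U + 4 = 4 + 2*U)
m(F) = (4 + 2*F)/(-4 + 2*F) (m(F) = (4 + 2*F)/((F - 4) + F) = (4 + 2*F)/((-4 + F) + F) = (4 + 2*F)/(-4 + 2*F))
m(-6)*(38 - 1*(-18)) + b(-5) = ((2 - 6)/(-2 - 6))*(38 - 1*(-18)) + 12 = (-4/(-8))*(38 + 18) + 12 = -⅛*(-4)*56 + 12 = (½)*56 + 12 = 28 + 12 = 40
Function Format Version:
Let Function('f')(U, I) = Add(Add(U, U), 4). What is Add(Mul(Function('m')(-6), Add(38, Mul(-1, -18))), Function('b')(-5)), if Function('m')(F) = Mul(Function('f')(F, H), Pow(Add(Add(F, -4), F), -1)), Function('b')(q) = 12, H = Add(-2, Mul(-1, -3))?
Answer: 40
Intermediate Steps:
H = 1 (H = Add(-2, 3) = 1)
Function('f')(U, I) = Add(4, Mul(2, U)) (Function('f')(U, I) = Add(Mul(2, U), 4) = Add(4, Mul(2, U)))
Function('m')(F) = Mul(Pow(Add(-4, Mul(2, F)), -1), Add(4, Mul(2, F))) (Function('m')(F) = Mul(Add(4, Mul(2, F)), Pow(Add(Add(F, -4), F), -1)) = Mul(Add(4, Mul(2, F)), Pow(Add(Add(-4, F), F), -1)) = Mul(Add(4, Mul(2, F)), Pow(Add(-4, Mul(2, F)), -1)) = Mul(Pow(Add(-4, Mul(2, F)), -1), Add(4, Mul(2, F))))
Add(Mul(Function('m')(-6), Add(38, Mul(-1, -18))), Function('b')(-5)) = Add(Mul(Mul(Pow(Add(-2, -6), -1), Add(2, -6)), Add(38, Mul(-1, -18))), 12) = Add(Mul(Mul(Pow(-8, -1), -4), Add(38, 18)), 12) = Add(Mul(Mul(Rational(-1, 8), -4), 56), 12) = Add(Mul(Rational(1, 2), 56), 12) = Add(28, 12) = 40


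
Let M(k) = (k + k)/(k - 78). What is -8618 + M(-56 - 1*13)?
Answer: -422236/49 ≈ -8617.1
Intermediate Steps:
M(k) = 2*k/(-78 + k) (M(k) = (2*k)/(-78 + k) = 2*k/(-78 + k))
-8618 + M(-56 - 1*13) = -8618 + 2*(-56 - 1*13)/(-78 + (-56 - 1*13)) = -8618 + 2*(-56 - 13)/(-78 + (-56 - 13)) = -8618 + 2*(-69)/(-78 - 69) = -8618 + 2*(-69)/(-147) = -8618 + 2*(-69)*(-1/147) = -8618 + 46/49 = -422236/49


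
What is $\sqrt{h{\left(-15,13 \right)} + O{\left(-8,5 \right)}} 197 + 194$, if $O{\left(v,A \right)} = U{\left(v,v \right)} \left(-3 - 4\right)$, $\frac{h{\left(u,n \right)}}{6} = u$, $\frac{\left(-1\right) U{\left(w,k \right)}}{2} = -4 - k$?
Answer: $194 + 197 i \sqrt{34} \approx 194.0 + 1148.7 i$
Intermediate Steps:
$U{\left(w,k \right)} = 8 + 2 k$ ($U{\left(w,k \right)} = - 2 \left(-4 - k\right) = 8 + 2 k$)
$h{\left(u,n \right)} = 6 u$
$O{\left(v,A \right)} = -56 - 14 v$ ($O{\left(v,A \right)} = \left(8 + 2 v\right) \left(-3 - 4\right) = \left(8 + 2 v\right) \left(-7\right) = -56 - 14 v$)
$\sqrt{h{\left(-15,13 \right)} + O{\left(-8,5 \right)}} 197 + 194 = \sqrt{6 \left(-15\right) - -56} \cdot 197 + 194 = \sqrt{-90 + \left(-56 + 112\right)} 197 + 194 = \sqrt{-90 + 56} \cdot 197 + 194 = \sqrt{-34} \cdot 197 + 194 = i \sqrt{34} \cdot 197 + 194 = 197 i \sqrt{34} + 194 = 194 + 197 i \sqrt{34}$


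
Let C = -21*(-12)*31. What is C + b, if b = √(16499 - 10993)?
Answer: 7812 + √5506 ≈ 7886.2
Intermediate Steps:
b = √5506 ≈ 74.202
C = 7812 (C = 252*31 = 7812)
C + b = 7812 + √5506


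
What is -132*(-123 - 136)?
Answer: 34188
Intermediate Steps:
-132*(-123 - 136) = -132*(-259) = 34188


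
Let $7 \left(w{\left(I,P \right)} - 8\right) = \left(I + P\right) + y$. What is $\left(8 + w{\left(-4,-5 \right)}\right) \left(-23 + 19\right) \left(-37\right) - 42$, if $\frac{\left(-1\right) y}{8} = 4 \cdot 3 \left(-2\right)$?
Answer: $\frac{43366}{7} \approx 6195.1$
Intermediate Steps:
$y = 192$ ($y = - 8 \cdot 4 \cdot 3 \left(-2\right) = - 8 \cdot 12 \left(-2\right) = \left(-8\right) \left(-24\right) = 192$)
$w{\left(I,P \right)} = \frac{248}{7} + \frac{I}{7} + \frac{P}{7}$ ($w{\left(I,P \right)} = 8 + \frac{\left(I + P\right) + 192}{7} = 8 + \frac{192 + I + P}{7} = 8 + \left(\frac{192}{7} + \frac{I}{7} + \frac{P}{7}\right) = \frac{248}{7} + \frac{I}{7} + \frac{P}{7}$)
$\left(8 + w{\left(-4,-5 \right)}\right) \left(-23 + 19\right) \left(-37\right) - 42 = \left(8 + \left(\frac{248}{7} + \frac{1}{7} \left(-4\right) + \frac{1}{7} \left(-5\right)\right)\right) \left(-23 + 19\right) \left(-37\right) - 42 = \left(8 - - \frac{239}{7}\right) \left(-4\right) \left(-37\right) - 42 = \left(8 + \frac{239}{7}\right) \left(-4\right) \left(-37\right) - 42 = \frac{295}{7} \left(-4\right) \left(-37\right) - 42 = \left(- \frac{1180}{7}\right) \left(-37\right) - 42 = \frac{43660}{7} - 42 = \frac{43366}{7}$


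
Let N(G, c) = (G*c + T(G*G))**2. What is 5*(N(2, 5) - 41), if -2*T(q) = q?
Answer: 115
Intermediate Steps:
T(q) = -q/2
N(G, c) = (-G**2/2 + G*c)**2 (N(G, c) = (G*c - G*G/2)**2 = (G*c - G**2/2)**2 = (-G**2/2 + G*c)**2)
5*(N(2, 5) - 41) = 5*((1/4)*2**2*(2 - 2*5)**2 - 41) = 5*((1/4)*4*(2 - 10)**2 - 41) = 5*((1/4)*4*(-8)**2 - 41) = 5*((1/4)*4*64 - 41) = 5*(64 - 41) = 5*23 = 115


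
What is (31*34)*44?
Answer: 46376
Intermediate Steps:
(31*34)*44 = 1054*44 = 46376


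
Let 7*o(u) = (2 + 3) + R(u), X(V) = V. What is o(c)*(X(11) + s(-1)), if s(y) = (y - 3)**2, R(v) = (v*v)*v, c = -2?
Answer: -81/7 ≈ -11.571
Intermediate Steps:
R(v) = v**3 (R(v) = v**2*v = v**3)
o(u) = 5/7 + u**3/7 (o(u) = ((2 + 3) + u**3)/7 = (5 + u**3)/7 = 5/7 + u**3/7)
s(y) = (-3 + y)**2
o(c)*(X(11) + s(-1)) = (5/7 + (1/7)*(-2)**3)*(11 + (-3 - 1)**2) = (5/7 + (1/7)*(-8))*(11 + (-4)**2) = (5/7 - 8/7)*(11 + 16) = -3/7*27 = -81/7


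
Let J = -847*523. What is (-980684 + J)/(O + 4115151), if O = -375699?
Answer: -474555/1246484 ≈ -0.38071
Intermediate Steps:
J = -442981
(-980684 + J)/(O + 4115151) = (-980684 - 442981)/(-375699 + 4115151) = -1423665/3739452 = -1423665*1/3739452 = -474555/1246484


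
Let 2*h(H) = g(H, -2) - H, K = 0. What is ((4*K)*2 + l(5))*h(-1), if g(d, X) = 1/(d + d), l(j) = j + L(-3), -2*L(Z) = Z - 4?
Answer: 17/8 ≈ 2.1250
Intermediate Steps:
L(Z) = 2 - Z/2 (L(Z) = -(Z - 4)/2 = -(-4 + Z)/2 = 2 - Z/2)
l(j) = 7/2 + j (l(j) = j + (2 - 1/2*(-3)) = j + (2 + 3/2) = j + 7/2 = 7/2 + j)
g(d, X) = 1/(2*d)
h(H) = -H/2 + 1/(4*H) (h(H) = (1/(2*H) - H)/2 = -H/2 + 1/(4*H))
((4*K)*2 + l(5))*h(-1) = ((4*0)*2 + (7/2 + 5))*(-1/2*(-1) + (1/4)/(-1)) = (0*2 + 17/2)*(1/2 + (1/4)*(-1)) = (0 + 17/2)*(1/2 - 1/4) = (17/2)*(1/4) = 17/8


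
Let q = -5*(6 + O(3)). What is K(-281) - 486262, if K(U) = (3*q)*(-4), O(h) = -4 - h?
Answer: -486322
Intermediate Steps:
q = 5 (q = -5*(6 + (-4 - 1*3)) = -5*(6 + (-4 - 3)) = -5*(6 - 7) = -5*(-1) = 5)
K(U) = -60 (K(U) = (3*5)*(-4) = 15*(-4) = -60)
K(-281) - 486262 = -60 - 486262 = -486322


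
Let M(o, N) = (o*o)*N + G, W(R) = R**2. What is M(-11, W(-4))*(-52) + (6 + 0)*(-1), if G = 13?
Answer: -101354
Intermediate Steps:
M(o, N) = 13 + N*o**2 (M(o, N) = (o*o)*N + 13 = o**2*N + 13 = N*o**2 + 13 = 13 + N*o**2)
M(-11, W(-4))*(-52) + (6 + 0)*(-1) = (13 + (-4)**2*(-11)**2)*(-52) + (6 + 0)*(-1) = (13 + 16*121)*(-52) + 6*(-1) = (13 + 1936)*(-52) - 6 = 1949*(-52) - 6 = -101348 - 6 = -101354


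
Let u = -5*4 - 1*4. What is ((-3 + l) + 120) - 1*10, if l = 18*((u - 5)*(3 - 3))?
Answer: 107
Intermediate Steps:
u = -24 (u = -20 - 4 = -24)
l = 0 (l = 18*((-24 - 5)*(3 - 3)) = 18*(-29*0) = 18*0 = 0)
((-3 + l) + 120) - 1*10 = ((-3 + 0) + 120) - 1*10 = (-3 + 120) - 10 = 117 - 10 = 107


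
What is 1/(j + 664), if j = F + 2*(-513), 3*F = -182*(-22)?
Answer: 3/2918 ≈ 0.0010281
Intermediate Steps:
F = 4004/3 (F = (-182*(-22))/3 = (1/3)*4004 = 4004/3 ≈ 1334.7)
j = 926/3 (j = 4004/3 + 2*(-513) = 4004/3 - 1026 = 926/3 ≈ 308.67)
1/(j + 664) = 1/(926/3 + 664) = 1/(2918/3) = 3/2918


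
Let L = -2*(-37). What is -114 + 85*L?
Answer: 6176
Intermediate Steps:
L = 74
-114 + 85*L = -114 + 85*74 = -114 + 6290 = 6176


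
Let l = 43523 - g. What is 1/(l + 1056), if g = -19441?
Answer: 1/64020 ≈ 1.5620e-5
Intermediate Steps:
l = 62964 (l = 43523 - 1*(-19441) = 43523 + 19441 = 62964)
1/(l + 1056) = 1/(62964 + 1056) = 1/64020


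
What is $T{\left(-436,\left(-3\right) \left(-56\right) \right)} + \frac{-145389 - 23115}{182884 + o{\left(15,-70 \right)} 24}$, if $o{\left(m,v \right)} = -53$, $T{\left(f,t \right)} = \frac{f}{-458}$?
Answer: $\frac{251000}{10397287} \approx 0.024141$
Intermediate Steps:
$T{\left(f,t \right)} = - \frac{f}{458}$ ($T{\left(f,t \right)} = f \left(- \frac{1}{458}\right) = - \frac{f}{458}$)
$T{\left(-436,\left(-3\right) \left(-56\right) \right)} + \frac{-145389 - 23115}{182884 + o{\left(15,-70 \right)} 24} = \left(- \frac{1}{458}\right) \left(-436\right) + \frac{-145389 - 23115}{182884 - 1272} = \frac{218}{229} - \frac{168504}{182884 - 1272} = \frac{218}{229} - \frac{168504}{181612} = \frac{218}{229} - \frac{42126}{45403} = \frac{251000}{10397287}$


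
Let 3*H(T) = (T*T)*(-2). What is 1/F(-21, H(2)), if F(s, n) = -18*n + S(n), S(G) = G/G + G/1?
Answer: 3/139 ≈ 0.021583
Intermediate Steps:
H(T) = -2*T²/3 (H(T) = ((T*T)*(-2))/3 = (T²*(-2))/3 = (-2*T²)/3 = -2*T²/3)
S(G) = 1 + G (S(G) = 1 + G*1 = 1 + G)
F(s, n) = 1 - 17*n (F(s, n) = -18*n + (1 + n) = 1 - 17*n)
1/F(-21, H(2)) = 1/(1 - (-34)*2²/3) = 1/(1 - (-34)*4/3) = 1/(1 - 17*(-8/3)) = 1/(1 + 136/3) = 1/(139/3) = 3/139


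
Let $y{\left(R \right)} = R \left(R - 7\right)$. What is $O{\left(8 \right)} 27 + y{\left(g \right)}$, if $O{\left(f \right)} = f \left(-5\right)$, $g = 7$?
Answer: $-1080$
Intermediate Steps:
$O{\left(f \right)} = - 5 f$
$y{\left(R \right)} = R \left(-7 + R\right)$
$O{\left(8 \right)} 27 + y{\left(g \right)} = \left(-5\right) 8 \cdot 27 + 7 \left(-7 + 7\right) = \left(-40\right) 27 + 7 \cdot 0 = -1080 + 0 = -1080$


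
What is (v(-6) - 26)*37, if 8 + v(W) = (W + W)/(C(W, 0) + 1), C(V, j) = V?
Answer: -5846/5 ≈ -1169.2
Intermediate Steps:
v(W) = -8 + 2*W/(1 + W) (v(W) = -8 + (W + W)/(W + 1) = -8 + (2*W)/(1 + W) = -8 + 2*W/(1 + W))
(v(-6) - 26)*37 = (2*(-4 - 3*(-6))/(1 - 6) - 26)*37 = (2*(-4 + 18)/(-5) - 26)*37 = (2*(-⅕)*14 - 26)*37 = (-28/5 - 26)*37 = -158/5*37 = -5846/5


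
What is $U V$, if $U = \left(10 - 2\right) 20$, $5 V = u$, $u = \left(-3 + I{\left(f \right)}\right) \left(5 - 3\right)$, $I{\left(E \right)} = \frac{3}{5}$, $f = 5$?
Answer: $- \frac{768}{5} \approx -153.6$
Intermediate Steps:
$I{\left(E \right)} = \frac{3}{5}$ ($I{\left(E \right)} = 3 \cdot \frac{1}{5} = \frac{3}{5}$)
$u = - \frac{24}{5}$ ($u = \left(-3 + \frac{3}{5}\right) \left(5 - 3\right) = \left(- \frac{12}{5}\right) 2 = - \frac{24}{5} \approx -4.8$)
$V = - \frac{24}{25}$ ($V = \frac{1}{5} \left(- \frac{24}{5}\right) = - \frac{24}{25} \approx -0.96$)
$U = 160$ ($U = \left(10 - 2\right) 20 = 8 \cdot 20 = 160$)
$U V = 160 \left(- \frac{24}{25}\right) = - \frac{768}{5}$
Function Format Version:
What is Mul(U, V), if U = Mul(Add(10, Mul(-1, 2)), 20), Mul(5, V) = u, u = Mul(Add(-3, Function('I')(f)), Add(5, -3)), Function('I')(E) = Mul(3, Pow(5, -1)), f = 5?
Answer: Rational(-768, 5) ≈ -153.60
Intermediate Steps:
Function('I')(E) = Rational(3, 5) (Function('I')(E) = Mul(3, Rational(1, 5)) = Rational(3, 5))
u = Rational(-24, 5) (u = Mul(Add(-3, Rational(3, 5)), Add(5, -3)) = Mul(Rational(-12, 5), 2) = Rational(-24, 5) ≈ -4.8000)
V = Rational(-24, 25) (V = Mul(Rational(1, 5), Rational(-24, 5)) = Rational(-24, 25) ≈ -0.96000)
U = 160 (U = Mul(Add(10, -2), 20) = Mul(8, 20) = 160)
Mul(U, V) = Mul(160, Rational(-24, 25)) = Rational(-768, 5)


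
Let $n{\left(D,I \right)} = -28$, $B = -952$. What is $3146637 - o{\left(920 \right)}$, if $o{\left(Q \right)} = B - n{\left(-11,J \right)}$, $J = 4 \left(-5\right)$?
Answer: $3147561$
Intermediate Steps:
$J = -20$
$o{\left(Q \right)} = -924$ ($o{\left(Q \right)} = -952 - -28 = -952 + 28 = -924$)
$3146637 - o{\left(920 \right)} = 3146637 - -924 = 3146637 + 924 = 3147561$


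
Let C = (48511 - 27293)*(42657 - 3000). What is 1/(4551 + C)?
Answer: 1/841446777 ≈ 1.1884e-9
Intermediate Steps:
C = 841442226 (C = 21218*39657 = 841442226)
1/(4551 + C) = 1/(4551 + 841442226) = 1/841446777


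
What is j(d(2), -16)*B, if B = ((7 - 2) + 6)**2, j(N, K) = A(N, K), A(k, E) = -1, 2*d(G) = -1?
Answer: -121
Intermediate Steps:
d(G) = -1/2 (d(G) = (1/2)*(-1) = -1/2)
j(N, K) = -1
B = 121 (B = (5 + 6)**2 = 11**2 = 121)
j(d(2), -16)*B = -1*121 = -121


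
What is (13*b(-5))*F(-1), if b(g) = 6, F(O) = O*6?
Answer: -468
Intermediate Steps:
F(O) = 6*O
(13*b(-5))*F(-1) = (13*6)*(6*(-1)) = 78*(-6) = -468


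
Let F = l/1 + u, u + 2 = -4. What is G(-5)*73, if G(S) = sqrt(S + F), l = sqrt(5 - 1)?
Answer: 219*I ≈ 219.0*I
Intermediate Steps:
l = 2 (l = sqrt(4) = 2)
u = -6 (u = -2 - 4 = -6)
F = -4 (F = 2/1 - 6 = 2*1 - 6 = 2 - 6 = -4)
G(S) = sqrt(-4 + S) (G(S) = sqrt(S - 4) = sqrt(-4 + S))
G(-5)*73 = sqrt(-4 - 5)*73 = sqrt(-9)*73 = (3*I)*73 = 219*I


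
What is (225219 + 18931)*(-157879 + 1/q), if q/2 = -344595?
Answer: -2656562652888565/68919 ≈ -3.8546e+10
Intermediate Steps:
q = -689190 (q = 2*(-344595) = -689190)
(225219 + 18931)*(-157879 + 1/q) = (225219 + 18931)*(-157879 + 1/(-689190)) = 244150*(-157879 - 1/689190) = 244150*(-108808628011/689190) = -2656562652888565/68919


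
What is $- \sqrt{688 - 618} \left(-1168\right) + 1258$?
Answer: $1258 + 1168 \sqrt{70} \approx 11030.0$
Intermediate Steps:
$- \sqrt{688 - 618} \left(-1168\right) + 1258 = - \sqrt{70} \left(-1168\right) + 1258 = 1168 \sqrt{70} + 1258 = 1258 + 1168 \sqrt{70}$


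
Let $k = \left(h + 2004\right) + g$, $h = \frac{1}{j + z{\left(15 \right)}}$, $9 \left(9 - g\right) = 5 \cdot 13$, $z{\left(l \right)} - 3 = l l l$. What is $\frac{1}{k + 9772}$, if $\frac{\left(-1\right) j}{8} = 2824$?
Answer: $\frac{172926}{2036683991} \approx 8.4906 \cdot 10^{-5}$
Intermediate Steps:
$z{\left(l \right)} = 3 + l^{3}$ ($z{\left(l \right)} = 3 + l l l = 3 + l^{2} l = 3 + l^{3}$)
$g = \frac{16}{9}$ ($g = 9 - \frac{5 \cdot 13}{9} = 9 - \frac{65}{9} = \frac{16}{9} \approx 1.7778$)
$j = -22592$ ($j = \left(-8\right) 2824 = -22592$)
$h = - \frac{1}{19214}$ ($h = \frac{1}{-22592 + \left(3 + 15^{3}\right)} = \frac{1}{-22592 + \left(3 + 3375\right)} = \frac{1}{-22592 + 3378} = \frac{1}{-19214} = - \frac{1}{19214} \approx -5.2045 \cdot 10^{-5}$)
$k = \frac{346851119}{172926}$ ($k = \left(- \frac{1}{19214} + 2004\right) + \frac{16}{9} = \frac{38504855}{19214} + \frac{16}{9} = \frac{346851119}{172926} \approx 2005.8$)
$\frac{1}{k + 9772} = \frac{1}{\frac{346851119}{172926} + 9772} = \frac{1}{\frac{2036683991}{172926}} = \frac{172926}{2036683991}$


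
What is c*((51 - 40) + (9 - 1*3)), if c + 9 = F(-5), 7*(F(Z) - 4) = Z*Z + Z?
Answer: -255/7 ≈ -36.429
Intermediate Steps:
F(Z) = 4 + Z/7 + Z²/7 (F(Z) = 4 + (Z*Z + Z)/7 = 4 + (Z² + Z)/7 = 4 + (Z + Z²)/7 = 4 + (Z/7 + Z²/7) = 4 + Z/7 + Z²/7)
c = -15/7 (c = -9 + (4 + (⅐)*(-5) + (⅐)*(-5)²) = -9 + (4 - 5/7 + (⅐)*25) = -9 + (4 - 5/7 + 25/7) = -9 + 48/7 = -15/7 ≈ -2.1429)
c*((51 - 40) + (9 - 1*3)) = -15*((51 - 40) + (9 - 1*3))/7 = -15*(11 + (9 - 3))/7 = -15*(11 + 6)/7 = -15/7*17 = -255/7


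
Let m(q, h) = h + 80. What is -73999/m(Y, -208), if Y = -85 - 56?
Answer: 73999/128 ≈ 578.12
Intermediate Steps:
Y = -141
m(q, h) = 80 + h
-73999/m(Y, -208) = -73999/(80 - 208) = -73999/(-128) = -73999*(-1/128) = 73999/128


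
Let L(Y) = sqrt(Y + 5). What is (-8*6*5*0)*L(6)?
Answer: 0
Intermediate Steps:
L(Y) = sqrt(5 + Y)
(-8*6*5*0)*L(6) = (-8*6*5*0)*sqrt(5 + 6) = (-240*0)*sqrt(11) = (-8*0)*sqrt(11) = 0*sqrt(11) = 0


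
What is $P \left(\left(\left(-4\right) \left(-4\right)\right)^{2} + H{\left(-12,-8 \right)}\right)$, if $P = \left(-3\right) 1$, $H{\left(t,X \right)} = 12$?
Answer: $-804$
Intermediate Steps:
$P = -3$
$P \left(\left(\left(-4\right) \left(-4\right)\right)^{2} + H{\left(-12,-8 \right)}\right) = - 3 \left(\left(\left(-4\right) \left(-4\right)\right)^{2} + 12\right) = - 3 \left(16^{2} + 12\right) = - 3 \left(256 + 12\right) = \left(-3\right) 268 = -804$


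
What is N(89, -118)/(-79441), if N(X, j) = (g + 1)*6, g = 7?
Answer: -48/79441 ≈ -0.00060422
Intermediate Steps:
N(X, j) = 48 (N(X, j) = (7 + 1)*6 = 8*6 = 48)
N(89, -118)/(-79441) = 48/(-79441) = 48*(-1/79441) = -48/79441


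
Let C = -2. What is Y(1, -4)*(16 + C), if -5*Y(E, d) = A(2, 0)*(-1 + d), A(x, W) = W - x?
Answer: -28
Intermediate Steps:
Y(E, d) = -⅖ + 2*d/5 (Y(E, d) = -(0 - 1*2)*(-1 + d)/5 = -(0 - 2)*(-1 + d)/5 = -(-2)*(-1 + d)/5 = -(2 - 2*d)/5 = -⅖ + 2*d/5)
Y(1, -4)*(16 + C) = (-⅖ + (⅖)*(-4))*(16 - 2) = (-⅖ - 8/5)*14 = -2*14 = -28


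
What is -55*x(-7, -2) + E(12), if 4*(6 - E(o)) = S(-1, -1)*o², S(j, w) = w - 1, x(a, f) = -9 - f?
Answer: 463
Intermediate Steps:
S(j, w) = -1 + w
E(o) = 6 + o²/2 (E(o) = 6 - (-1 - 1)*o²/4 = 6 - (-1)*o²/2 = 6 + o²/2)
-55*x(-7, -2) + E(12) = -55*(-9 - 1*(-2)) + (6 + (½)*12²) = -55*(-9 + 2) + (6 + (½)*144) = -55*(-7) + (6 + 72) = 385 + 78 = 463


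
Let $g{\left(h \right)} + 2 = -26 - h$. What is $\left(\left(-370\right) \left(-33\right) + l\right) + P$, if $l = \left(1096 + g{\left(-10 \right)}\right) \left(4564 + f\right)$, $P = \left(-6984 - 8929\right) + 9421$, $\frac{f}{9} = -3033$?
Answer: $-24500456$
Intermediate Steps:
$f = -27297$ ($f = 9 \left(-3033\right) = -27297$)
$g{\left(h \right)} = -28 - h$ ($g{\left(h \right)} = -2 - \left(26 + h\right) = -28 - h$)
$P = -6492$ ($P = -15913 + 9421 = -6492$)
$l = -24506174$ ($l = \left(1096 - 18\right) \left(4564 - 27297\right) = \left(1096 + \left(-28 + 10\right)\right) \left(-22733\right) = \left(1096 - 18\right) \left(-22733\right) = 1078 \left(-22733\right) = -24506174$)
$\left(\left(-370\right) \left(-33\right) + l\right) + P = \left(\left(-370\right) \left(-33\right) - 24506174\right) - 6492 = \left(12210 - 24506174\right) - 6492 = -24493964 - 6492 = -24500456$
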